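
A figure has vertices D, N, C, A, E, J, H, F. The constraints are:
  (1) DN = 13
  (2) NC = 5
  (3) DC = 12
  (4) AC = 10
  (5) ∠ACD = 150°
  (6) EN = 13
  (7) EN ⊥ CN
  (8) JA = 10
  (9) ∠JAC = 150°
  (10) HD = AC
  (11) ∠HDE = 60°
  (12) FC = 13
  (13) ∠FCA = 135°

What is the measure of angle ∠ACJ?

Step 1: By the law of cosines on triangle CAJ: CJ² = 10² + 10² − 2·10·10·cos(150°) = 373.21, so CJ ≈ 19.32.
Step 2: By the inverse law of cosines on triangle ACJ: cos(∠ACJ) = (10² + 19.32² − 10²) / (2·10·19.32) = 373.21/386.37 = 0.9659, so ∠ACJ = 15°.

Therefore, the measure of angle ∠ACJ = 15°.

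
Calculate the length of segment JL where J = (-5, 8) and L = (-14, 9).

The horizontal distance is |-14 - -5| = 9 and the vertical distance is |9 - 8| = 1.
By the Pythagorean theorem, d = sqrt(9^2 + 1^2) = sqrt(82).

sqrt(82)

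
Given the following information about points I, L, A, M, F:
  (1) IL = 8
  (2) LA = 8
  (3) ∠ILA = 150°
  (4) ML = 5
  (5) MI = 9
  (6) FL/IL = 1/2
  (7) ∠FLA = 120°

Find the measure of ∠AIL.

Step 1: By the law of cosines on triangle ILA: IA² = 8² + 8² − 2·8·8·cos(150°) = 238.85, so IA ≈ 15.45.
Step 2: By the inverse law of cosines on triangle AIL: cos(∠AIL) = (15.45² + 8² − 8²) / (2·15.45·8) = 238.85/247.28 = 0.9659, so ∠AIL = 15°.

Therefore, the measure of angle ∠AIL = 15°.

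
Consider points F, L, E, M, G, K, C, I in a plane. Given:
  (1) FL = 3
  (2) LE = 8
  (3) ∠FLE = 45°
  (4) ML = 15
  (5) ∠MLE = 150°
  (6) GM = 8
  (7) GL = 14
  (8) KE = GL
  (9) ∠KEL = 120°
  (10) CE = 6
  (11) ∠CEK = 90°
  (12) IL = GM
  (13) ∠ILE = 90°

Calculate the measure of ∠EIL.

From the given relations: IL = GM = 8.
Step 1: By the law of cosines on triangle ILE: IE² = 8² + 8² − 2·8·8·cos(90°) = 128, so IE = 8·√2.
Step 2: By the inverse law of cosines on triangle EIL: cos(∠EIL) = ((8·√2)² + 8² − 8²) / (2·8·√2·8) = 128/181.02 = 0.7071, so ∠EIL = 45°.

Therefore, the measure of angle ∠EIL = 45°.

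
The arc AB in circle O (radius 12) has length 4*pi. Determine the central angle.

θ = 360 × 4*pi / (2π × 12) = 60° (rearranging arc length formula).

60°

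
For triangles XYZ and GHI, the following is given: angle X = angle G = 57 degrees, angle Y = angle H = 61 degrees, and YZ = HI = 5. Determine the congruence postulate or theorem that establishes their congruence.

The given information provides:
angle X = angle G = 57 degrees, angle Y = angle H = 61 degrees, and YZ = HI = 5
This matches the AAS congruence theorem.
Two pairs of corresponding angles and a non-included side are equal (Angle-Angle-Side).

AAS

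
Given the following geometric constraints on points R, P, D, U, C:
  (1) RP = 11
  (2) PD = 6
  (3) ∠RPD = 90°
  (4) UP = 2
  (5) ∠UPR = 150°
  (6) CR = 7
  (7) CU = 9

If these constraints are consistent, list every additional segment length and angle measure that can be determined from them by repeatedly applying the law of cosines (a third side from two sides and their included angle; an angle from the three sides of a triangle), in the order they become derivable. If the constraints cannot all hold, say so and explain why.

The constraints are consistent. Derivable facts, in order:
After 1 step:
- RD = √157
- RU ≈ 12.77
After 2 steps:
- ∠CRU = 42.84°
- ∠CUR = 31.93°
- ∠DRP = 28.61°
- ∠PDR = 61.39°
- ∠PRU = 4.49°
- ∠PUR = 25.51°
- ∠RCU = 105.23°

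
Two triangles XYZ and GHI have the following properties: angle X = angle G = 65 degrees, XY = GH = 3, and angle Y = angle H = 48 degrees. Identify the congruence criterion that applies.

The given information provides:
angle X = angle G = 65 degrees, XY = GH = 3, and angle Y = angle H = 48 degrees
This matches the ASA congruence theorem.
Two pairs of corresponding angles and the included side are equal (Angle-Side-Angle).

ASA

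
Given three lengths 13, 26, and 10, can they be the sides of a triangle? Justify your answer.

Check the triangle inequality: 13 + 10 = 23 ≤ 26.
Since the sum of two sides does not exceed the third, no triangle can be formed.

No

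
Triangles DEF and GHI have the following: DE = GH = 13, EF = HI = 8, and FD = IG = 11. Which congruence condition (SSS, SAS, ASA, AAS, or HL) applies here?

The given information matches SSS: All three pairs of corresponding sides are equal (Side-Side-Side).

SSS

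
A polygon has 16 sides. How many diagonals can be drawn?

Total line segments between 16 vertices = C(16,2) = 120.
Subtract the 16 sides: 120 - 16 = 104 diagonals.

104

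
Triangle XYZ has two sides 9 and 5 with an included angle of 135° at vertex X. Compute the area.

Area = (1/2) * XY * XZ * sin(X)
Area = (1/2) * 9 * 5 * sin(135°)
Area = (1/2) * 9 * 5 * sqrt(2)/2
Area = 45*sqrt(2)/4

45*sqrt(2)/4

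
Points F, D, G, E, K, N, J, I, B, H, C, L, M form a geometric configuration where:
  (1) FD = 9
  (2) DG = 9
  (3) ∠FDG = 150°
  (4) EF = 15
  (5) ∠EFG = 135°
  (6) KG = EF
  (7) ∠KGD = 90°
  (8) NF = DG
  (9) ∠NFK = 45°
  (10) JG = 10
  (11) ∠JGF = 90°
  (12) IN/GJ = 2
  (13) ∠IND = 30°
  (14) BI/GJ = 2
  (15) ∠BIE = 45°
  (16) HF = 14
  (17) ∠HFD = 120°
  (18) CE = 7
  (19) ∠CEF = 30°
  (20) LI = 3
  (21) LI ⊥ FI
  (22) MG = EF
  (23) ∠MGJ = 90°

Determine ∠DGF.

Step 1: By the law of cosines on triangle GDF: GF² = 9² + 9² − 2·9·9·cos(150°) = 302.3, so GF ≈ 17.39.
Step 2: By the inverse law of cosines on triangle DGF: cos(∠DGF) = (9² + 17.39² − 9²) / (2·9·17.39) = 302.3/312.96 = 0.9659, so ∠DGF = 15°.

Therefore, the measure of angle ∠DGF = 15°.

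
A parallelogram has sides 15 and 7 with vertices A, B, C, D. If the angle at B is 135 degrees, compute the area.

Area = 15 * 7 * sin(135°) = 105 * sqrt(2)/2 = 105*sqrt(2)/2

105*sqrt(2)/2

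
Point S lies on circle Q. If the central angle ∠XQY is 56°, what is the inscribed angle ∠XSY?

By the inscribed angle theorem, the inscribed angle is half the central angle.
Inscribed angle = 56° / 2 = 28°

28°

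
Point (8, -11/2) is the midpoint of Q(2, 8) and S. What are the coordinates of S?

Using the midpoint formula: M = ((x1 + x2)/2, (y1 + y2)/2)
We know M = (8, -11/2) and Q = (2, 8)
For x: 8 = (2 + x2)/2, so x2 = 2*8 - 2 = 14
For y: -11/2 = (8 + y2)/2, so y2 = 2*-11/2 - 8 = -19
S = (14, -19)

(14, -19)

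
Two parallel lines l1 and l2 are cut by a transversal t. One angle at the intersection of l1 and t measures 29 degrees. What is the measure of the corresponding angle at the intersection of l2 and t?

Corresponding angles are equal: 29 degrees.

29 degrees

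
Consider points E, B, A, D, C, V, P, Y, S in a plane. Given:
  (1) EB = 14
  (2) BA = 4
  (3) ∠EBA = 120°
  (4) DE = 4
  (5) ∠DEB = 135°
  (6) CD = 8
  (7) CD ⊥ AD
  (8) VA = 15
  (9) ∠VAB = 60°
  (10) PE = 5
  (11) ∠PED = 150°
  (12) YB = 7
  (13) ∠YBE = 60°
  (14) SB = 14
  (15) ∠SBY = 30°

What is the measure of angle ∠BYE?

Step 1: By the law of cosines on triangle YBE: YE² = 7² + 14² − 2·7·14·cos(60°) = 147, so YE = 7·√3.
Step 2: By the inverse law of cosines on triangle BYE: cos(∠BYE) = (7² + (7·√3)² − 14²) / (2·7·7·√3) = 0/169.74 = 0, so ∠BYE = 90°.

Therefore, the measure of angle ∠BYE = 90°.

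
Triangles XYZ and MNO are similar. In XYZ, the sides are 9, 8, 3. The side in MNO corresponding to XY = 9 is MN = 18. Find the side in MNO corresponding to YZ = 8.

k = 18/9 = 2. NO = 2 * 8 = 16.

16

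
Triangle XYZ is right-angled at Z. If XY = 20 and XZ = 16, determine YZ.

YZ = sqrt(20^2 - 16^2) = sqrt(144) = 12

12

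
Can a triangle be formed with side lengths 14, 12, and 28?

The longest side is 28. The other two sides sum to 12 + 14 = 26.
Since 26 ≤ 28, the two shorter sides cannot reach around to close the triangle.

No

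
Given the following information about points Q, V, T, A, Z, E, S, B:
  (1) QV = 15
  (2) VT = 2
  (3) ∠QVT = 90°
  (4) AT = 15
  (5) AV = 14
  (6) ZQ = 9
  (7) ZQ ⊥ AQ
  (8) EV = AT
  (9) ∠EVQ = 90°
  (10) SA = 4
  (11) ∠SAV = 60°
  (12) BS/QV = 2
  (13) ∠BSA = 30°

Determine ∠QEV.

From the given relations: EV = AT = 15.
Step 1: By the law of cosines on triangle EVQ: EQ² = 15² + 15² − 2·15·15·cos(90°) = 450, so EQ = 15·√2.
Step 2: By the inverse law of cosines on triangle QEV: cos(∠QEV) = ((15·√2)² + 15² − 15²) / (2·15·√2·15) = 450/636.4 = 0.7071, so ∠QEV = 45°.

Therefore, the measure of angle ∠QEV = 45°.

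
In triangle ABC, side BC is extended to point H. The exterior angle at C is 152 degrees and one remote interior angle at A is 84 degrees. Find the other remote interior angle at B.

The exterior angle theorem states that an exterior angle equals the sum of the two non-adjacent interior angles.
So 152 = 84 + angle B, which gives angle B = 152 - 84 = 68 degrees.

68 degrees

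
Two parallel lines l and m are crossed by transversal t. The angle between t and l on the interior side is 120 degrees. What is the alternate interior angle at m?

Alternate interior angles are equal: 120 degrees.

120 degrees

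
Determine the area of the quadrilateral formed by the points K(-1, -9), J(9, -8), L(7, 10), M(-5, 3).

The Shoelace formula works by pairing each vertex with the next (cycling back to the first).
For each pair, compute x_i*y_(i+1) - x_(i+1)*y_i:
  (-1*-8 - 9*-9) = 89
  (9*10 - 7*-8) = 146
  (7*3 - -5*10) = 71
  (-5*-9 - -1*3) = 48
Taking half the absolute value of the total: Area = (1/2)(354) = 177.

177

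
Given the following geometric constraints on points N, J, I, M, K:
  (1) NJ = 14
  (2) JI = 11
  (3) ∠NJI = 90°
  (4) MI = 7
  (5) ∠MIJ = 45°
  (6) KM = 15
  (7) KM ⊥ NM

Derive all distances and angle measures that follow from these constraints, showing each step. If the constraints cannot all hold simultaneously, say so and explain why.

The constraints are consistent.

Step 1: From NJ = 14, JI = 11, and ∠NJI = 90°, by the law of cosines:
  NI² = NJ² + JI² - 2·NJ·JI·cos(90°) = 196 + 121 - 0 = 317
  NI ≈ 17.8

Step 2: From JI = 11, IM = 7, and ∠JIM = 45°, by the law of cosines:
  JM² = JI² + IM² - 2·JI·IM·cos(45°) = 121 + 49 - 108.9 = 61.11
  JM ≈ 7.82

Step 3: From NI = 17.8, NJ = 14, IJ = 11, by the inverse law of cosines:
  cos(∠INJ) = (NI² + NJ² - IJ²) / (2·NI·NJ)
  ∠INJ = 38.16°

Step 4: From JI = 11, JM = 7.82, IM = 7, by the inverse law of cosines:
  cos(∠IJM) = (JI² + JM² - IM²) / (2·JI·JM)
  ∠IJM = 39.29°

Step 5: From IJ = 11, IN = 17.8, JN = 14, by the inverse law of cosines:
  cos(∠JIN) = (IJ² + IN² - JN²) / (2·IJ·IN)
  ∠JIN = 51.84°

Step 6: From MI = 7, MJ = 7.82, IJ = 11, by the inverse law of cosines:
  cos(∠IMJ) = (MI² + MJ² - IJ²) / (2·MI·MJ)
  ∠IMJ = 95.71°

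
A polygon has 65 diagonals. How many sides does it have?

Using d = n(n - 3)/2, we solve 65 = n(n - 3)/2.
So n(n - 3) = 130.
Testing n = 13: 13 * 10 = 130 = 130. Correct.
The polygon has 13 sides.

13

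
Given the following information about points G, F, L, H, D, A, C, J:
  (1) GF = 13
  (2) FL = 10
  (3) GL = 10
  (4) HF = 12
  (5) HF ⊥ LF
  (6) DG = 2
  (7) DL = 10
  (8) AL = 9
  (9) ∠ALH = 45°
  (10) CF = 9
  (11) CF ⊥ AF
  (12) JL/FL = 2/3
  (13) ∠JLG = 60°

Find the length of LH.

Step 1: By the law of cosines on triangle LFH: LH² = 10² + 12² − 2·10·12·cos(90°) = 244, so LH = 2·√61.

Therefore, the length of LH = 2·√61.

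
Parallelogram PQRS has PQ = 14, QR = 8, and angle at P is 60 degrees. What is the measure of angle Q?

Consecutive angles are supplementary: angle Q = 180 - 60 = 120 degrees.

120 degrees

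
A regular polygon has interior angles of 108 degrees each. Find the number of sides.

The exterior angle is the supplement of the interior angle: 180 - 108 = 72 degrees.
Since the exterior angles of any convex polygon sum to 360 degrees, the number of sides is 360 / 72 = 5.

5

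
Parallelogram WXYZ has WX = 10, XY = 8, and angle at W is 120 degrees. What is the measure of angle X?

In a parallelogram, consecutive angles are supplementary (sum to 180°).
angle X = 180 - angle W
angle X = 180 - 120
angle X = 60 degrees

60 degrees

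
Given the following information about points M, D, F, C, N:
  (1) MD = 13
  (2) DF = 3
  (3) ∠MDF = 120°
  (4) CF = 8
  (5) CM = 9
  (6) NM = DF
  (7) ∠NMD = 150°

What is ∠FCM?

Step 1: By the law of cosines on triangle FDM: FM² = 3² + 13² − 2·3·13·cos(120°) = 217, so FM ≈ 14.73.
Step 2: By the inverse law of cosines on triangle FCM: cos(∠FCM) = (8² + 9² − 14.73²) / (2·8·9) = -72/144 = -0.5, so ∠FCM = 120°.

Therefore, the measure of angle ∠FCM = 120°.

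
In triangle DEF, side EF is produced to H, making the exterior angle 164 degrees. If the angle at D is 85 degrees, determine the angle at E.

angle E = 164 - 85 = 79 degrees (exterior angle theorem).

79 degrees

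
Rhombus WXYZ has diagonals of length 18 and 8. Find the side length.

In a rhombus, the diagonals bisect each other perpendicularly, creating four congruent right triangles.
Each triangle has legs 9 (half of 18) and 4 (half of 8).
The hypotenuse of each right triangle is a side of the rhombus:
side = sqrt(9^2 + 4^2) = sqrt(97)

sqrt(97)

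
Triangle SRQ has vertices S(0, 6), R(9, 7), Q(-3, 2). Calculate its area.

The Shoelace formula computes the area from vertex coordinates by summing cross products.
For vertices (0,6), (9,7), (-3,2):
Signed sum = 0*7 - 9*6 + 9*2 - -3*7 + -3*6 - 0*2
= -54 + 39 + -18 = -33
Area = (1/2)|-33| = 33/2.

33/2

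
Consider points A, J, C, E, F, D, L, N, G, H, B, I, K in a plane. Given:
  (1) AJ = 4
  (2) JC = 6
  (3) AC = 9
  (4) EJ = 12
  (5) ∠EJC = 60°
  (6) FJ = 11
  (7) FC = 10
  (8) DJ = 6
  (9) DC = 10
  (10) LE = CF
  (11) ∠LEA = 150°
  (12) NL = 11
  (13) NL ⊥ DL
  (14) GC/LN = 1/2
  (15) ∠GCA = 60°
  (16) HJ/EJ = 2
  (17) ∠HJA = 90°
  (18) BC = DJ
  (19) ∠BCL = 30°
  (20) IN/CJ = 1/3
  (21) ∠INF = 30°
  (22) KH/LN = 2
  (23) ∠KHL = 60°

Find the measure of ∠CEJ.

Step 1: By the law of cosines on triangle EJC: EC² = 12² + 6² − 2·12·6·cos(60°) = 108, so EC = 6·√3.
Step 2: By the inverse law of cosines on triangle CEJ: cos(∠CEJ) = ((6·√3)² + 12² − 6²) / (2·6·√3·12) = 216/249.42 = 0.866, so ∠CEJ = 30°.

Therefore, the measure of angle ∠CEJ = 30°.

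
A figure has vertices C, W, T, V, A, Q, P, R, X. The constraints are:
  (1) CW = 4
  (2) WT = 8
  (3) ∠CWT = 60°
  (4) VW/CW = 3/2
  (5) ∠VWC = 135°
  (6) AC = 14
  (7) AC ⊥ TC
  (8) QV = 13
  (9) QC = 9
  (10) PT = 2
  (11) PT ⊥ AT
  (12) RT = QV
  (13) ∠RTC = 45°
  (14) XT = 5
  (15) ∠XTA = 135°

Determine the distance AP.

Step 1: By the law of cosines on triangle CWT: CT² = 4² + 8² − 2·4·8·cos(60°) = 48, so CT = 4·√3.
Step 2: By the law of cosines on triangle ACT: AT² = 14² + (4·√3)² − 2·14·4·√3·cos(90°) = 244, so AT = 2·√61.
Step 3: By the law of cosines on triangle ATP: AP² = (2·√61)² + 2² − 2·2·√61·2·cos(90°) = 248, so AP = 2·√62.

Therefore, the length of AP = 2·√62.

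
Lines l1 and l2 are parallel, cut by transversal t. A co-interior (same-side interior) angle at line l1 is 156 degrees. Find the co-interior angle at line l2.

Co-interior (same-side interior) angles are between the parallel lines on the same side of the transversal.
Unlike corresponding or alternate interior angles, they are supplementary rather than equal.
So the angle = 180 - 156 = 24 degrees.

24 degrees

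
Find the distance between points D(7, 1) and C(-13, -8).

d = sqrt((-20)^2 + (-9)^2) = sqrt(481)

sqrt(481)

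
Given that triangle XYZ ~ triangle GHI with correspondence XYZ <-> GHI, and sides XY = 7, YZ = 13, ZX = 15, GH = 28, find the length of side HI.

Similar triangles have proportional sides. Setting up the proportion:
GH / XY = HI / YZ
28 / 7 = HI / 13
HI = 13 * 28 / 7 = 52.

52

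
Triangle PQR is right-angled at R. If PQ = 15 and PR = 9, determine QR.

Rearranging the Pythagorean theorem to solve for the unknown leg:
leg^2 = hypotenuse^2 - known_leg^2 = 225 - 81 = 144
leg = sqrt(144) = 12.

12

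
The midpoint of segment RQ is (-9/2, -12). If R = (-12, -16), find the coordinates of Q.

Using the midpoint formula: M = ((x1 + x2)/2, (y1 + y2)/2)
We know M = (-9/2, -12) and R = (-12, -16)
For x: -9/2 = (-12 + x2)/2, so x2 = 2*-9/2 - -12 = 3
For y: -12 = (-16 + y2)/2, so y2 = 2*-12 - -16 = -8
Q = (3, -8)

(3, -8)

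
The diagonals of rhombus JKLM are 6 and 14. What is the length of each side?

In a rhombus, the diagonals bisect each other perpendicularly, creating four congruent right triangles.
Each triangle has legs 3 (half of 6) and 7 (half of 14).
The hypotenuse of each right triangle is a side of the rhombus:
side = sqrt(3^2 + 7^2) = sqrt(58)

sqrt(58)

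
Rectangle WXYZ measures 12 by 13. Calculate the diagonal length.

Using the Pythagorean theorem:
d² = 12² + 13² = 144 + 169 = 313
d = sqrt(313)

sqrt(313)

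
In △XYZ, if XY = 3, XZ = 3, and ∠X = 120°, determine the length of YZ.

Law of cosines: YZ^2 = 3^2 + 3^2 - 2(3)(3)cos(120°) = 27, so YZ = 3*sqrt(3).

3*sqrt(3)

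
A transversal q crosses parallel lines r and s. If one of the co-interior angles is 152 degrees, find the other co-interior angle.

Co-interior angles sum to 180: 180 - 152 = 28 degrees.

28 degrees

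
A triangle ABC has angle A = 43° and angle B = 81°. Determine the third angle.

The interior angles sum to 180°: angle C = 180 - 43 - 81 = 56°.
The triangle is acute (angles 43°, 81°, 56°).

56 degrees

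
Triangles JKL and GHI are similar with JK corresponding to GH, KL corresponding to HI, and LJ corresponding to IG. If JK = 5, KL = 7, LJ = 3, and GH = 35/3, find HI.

Since the triangles are similar, the ratio of corresponding sides is constant.
Scale factor k = GH / JK = 35/3 / 5 = 7/3
HI = k * KL = 7/3 * 7 = 49/3

49/3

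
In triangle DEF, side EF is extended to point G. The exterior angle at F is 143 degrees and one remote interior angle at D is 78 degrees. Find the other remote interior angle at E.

angle E = 143 - 78 = 65 degrees (exterior angle theorem).

65 degrees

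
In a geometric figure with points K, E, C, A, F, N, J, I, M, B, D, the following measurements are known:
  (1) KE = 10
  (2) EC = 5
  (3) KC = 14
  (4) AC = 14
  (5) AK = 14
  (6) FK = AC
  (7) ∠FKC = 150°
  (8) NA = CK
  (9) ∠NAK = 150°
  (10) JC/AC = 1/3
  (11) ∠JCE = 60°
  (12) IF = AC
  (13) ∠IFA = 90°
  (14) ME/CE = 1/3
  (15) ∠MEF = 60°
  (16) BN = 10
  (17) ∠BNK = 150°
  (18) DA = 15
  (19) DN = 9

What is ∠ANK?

From the given relations: NA = CK = 14.
Step 1: By the law of cosines on triangle NAK: NK² = 14² + 14² − 2·14·14·cos(150°) = 731.48, so NK ≈ 27.05.
Step 2: By the inverse law of cosines on triangle ANK: cos(∠ANK) = (14² + 27.05² − 14²) / (2·14·27.05) = 731.48/757.29 = 0.9659, so ∠ANK = 15°.

Therefore, the measure of angle ∠ANK = 15°.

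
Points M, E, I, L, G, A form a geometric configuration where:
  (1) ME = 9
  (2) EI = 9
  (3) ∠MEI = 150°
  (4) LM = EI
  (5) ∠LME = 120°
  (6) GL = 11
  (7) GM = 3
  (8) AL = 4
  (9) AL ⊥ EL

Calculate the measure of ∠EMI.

Step 1: By the law of cosines on triangle MEI: MI² = 9² + 9² − 2·9·9·cos(150°) = 302.3, so MI ≈ 17.39.
Step 2: By the inverse law of cosines on triangle EMI: cos(∠EMI) = (9² + 17.39² − 9²) / (2·9·17.39) = 302.3/312.96 = 0.9659, so ∠EMI = 15°.

Therefore, the measure of angle ∠EMI = 15°.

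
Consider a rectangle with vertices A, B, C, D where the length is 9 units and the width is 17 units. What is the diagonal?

d = sqrt(9^2 + 17^2) = sqrt(370)

sqrt(370)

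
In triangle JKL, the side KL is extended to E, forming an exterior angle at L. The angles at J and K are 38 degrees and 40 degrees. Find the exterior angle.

The interior angle at L is 180 - 38 - 40 = 102 degrees.
The exterior angle and interior angle at L are supplementary:
Exterior angle = 180 - 102 = 78 degrees.

78 degrees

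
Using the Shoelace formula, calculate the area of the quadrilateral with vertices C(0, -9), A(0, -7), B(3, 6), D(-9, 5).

Shoelace: sum of cross terms = 171, Area = (1/2)|171| = 171/2

171/2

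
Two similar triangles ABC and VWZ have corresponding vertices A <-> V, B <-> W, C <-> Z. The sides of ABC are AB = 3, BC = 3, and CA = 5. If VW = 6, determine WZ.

Similar triangles have proportional sides. Setting up the proportion:
VW / AB = WZ / BC
6 / 3 = WZ / 3
WZ = 3 * 6 / 3 = 6.

6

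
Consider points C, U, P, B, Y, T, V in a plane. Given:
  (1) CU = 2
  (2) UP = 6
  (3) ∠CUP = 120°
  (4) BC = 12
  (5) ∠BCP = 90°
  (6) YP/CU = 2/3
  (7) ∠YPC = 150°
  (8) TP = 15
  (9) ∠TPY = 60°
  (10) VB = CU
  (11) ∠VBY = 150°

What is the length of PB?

Step 1: By the law of cosines on triangle CUP: CP² = 2² + 6² − 2·2·6·cos(120°) = 52, so CP = 2·√13.
Step 2: By the law of cosines on triangle PCB: PB² = (2·√13)² + 12² − 2·2·√13·12·cos(90°) = 196, so PB = 14.

Therefore, the length of PB = 14.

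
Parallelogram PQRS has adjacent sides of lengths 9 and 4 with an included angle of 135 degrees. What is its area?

Area = a * b * sin(theta)
Area = 9 * 4 * sin(135 degrees)
Area = 36 * sqrt(2)/2
Area = 18*sqrt(2)

18*sqrt(2)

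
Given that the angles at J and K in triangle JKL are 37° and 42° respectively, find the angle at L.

Let angle L = x. Then 37 + 42 + x = 180.
x = 180 - 79 = 101 degrees.

101 degrees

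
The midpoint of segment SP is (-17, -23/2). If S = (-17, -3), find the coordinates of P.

Using the midpoint formula: M = ((x1 + x2)/2, (y1 + y2)/2)
We know M = (-17, -23/2) and S = (-17, -3)
For x: -17 = (-17 + x2)/2, so x2 = 2*-17 - -17 = -17
For y: -23/2 = (-3 + y2)/2, so y2 = 2*-23/2 - -3 = -20
P = (-17, -20)

(-17, -20)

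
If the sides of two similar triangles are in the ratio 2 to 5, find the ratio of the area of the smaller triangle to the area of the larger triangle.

Area scales with the square of linear dimensions. If every length is multiplied by 2/5, then the area is multiplied by (2/5)^2 = 4/25.
The area ratio is 4:25.

4:25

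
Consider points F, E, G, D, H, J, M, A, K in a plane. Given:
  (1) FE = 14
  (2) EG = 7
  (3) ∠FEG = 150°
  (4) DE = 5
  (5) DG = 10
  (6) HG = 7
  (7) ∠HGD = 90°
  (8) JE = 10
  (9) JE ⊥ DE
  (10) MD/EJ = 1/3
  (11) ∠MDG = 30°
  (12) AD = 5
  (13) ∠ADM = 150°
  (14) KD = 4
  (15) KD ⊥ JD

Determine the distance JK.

Step 1: By the law of cosines on triangle JED: JD² = 10² + 5² − 2·10·5·cos(90°) = 125, so JD = 5·√5.
Step 2: By the law of cosines on triangle JDK: JK² = (5·√5)² + 4² − 2·5·√5·4·cos(90°) = 141, so JK = √141.

Therefore, the length of JK = √141.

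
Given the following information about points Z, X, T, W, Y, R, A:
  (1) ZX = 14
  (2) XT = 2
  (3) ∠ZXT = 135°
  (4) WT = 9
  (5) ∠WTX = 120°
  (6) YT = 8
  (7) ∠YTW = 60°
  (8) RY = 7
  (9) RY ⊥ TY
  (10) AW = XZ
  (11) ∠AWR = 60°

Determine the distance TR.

Step 1: By the law of cosines on triangle TYR: TR² = 8² + 7² − 2·8·7·cos(90°) = 113, so TR = √113.

Therefore, the length of TR = √113.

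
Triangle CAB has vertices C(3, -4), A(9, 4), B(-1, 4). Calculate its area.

Using the Shoelace formula for a triangle:
Area = (1/2)|x0(y1 - y2) + x1(y2 - y0) + x2(y0 - y1)|
Area = (1/2)|3(4 - 4) + 9(4 - -4) + -1(-4 - 4)|
Area = (1/2)|0 + 72 + 8|
Area = (1/2)|80|
Area = (1/2)(80)
Area = 40

40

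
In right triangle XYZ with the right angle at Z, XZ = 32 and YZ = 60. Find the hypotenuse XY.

XY = sqrt(32^2 + 60^2) = sqrt(4624) = 68

68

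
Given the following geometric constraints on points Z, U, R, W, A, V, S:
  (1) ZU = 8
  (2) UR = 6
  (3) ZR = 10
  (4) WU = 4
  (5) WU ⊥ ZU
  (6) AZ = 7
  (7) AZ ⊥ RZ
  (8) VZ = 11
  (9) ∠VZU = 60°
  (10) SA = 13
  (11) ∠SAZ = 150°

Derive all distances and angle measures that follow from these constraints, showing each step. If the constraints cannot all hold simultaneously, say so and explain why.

The constraints are consistent.

Step 1: From ZU = 8, UW = 4, and ∠ZUW = 90°, by the law of cosines:
  ZW² = ZU² + UW² - 2·ZU·UW·cos(90°) = 64 + 16 - 0 = 80
  ZW = 4·√5

Step 2: From ZA = 7, AS = 13, and ∠ZAS = 150°, by the law of cosines:
  ZS² = ZA² + AS² - 2·ZA·AS·cos(150°) = 49 + 169 + 157.6 = 375.6
  ZS ≈ 19.38

Step 3: From UZ = 8, ZV = 11, and ∠UZV = 60°, by the law of cosines:
  UV² = UZ² + ZV² - 2·UZ·ZV·cos(60°) = 64 + 121 - 88 = 97
  UV = √97

Step 4: From RZ = 10, ZA = 7, and ∠RZA = 90°, by the law of cosines:
  RA² = RZ² + ZA² - 2·RZ·ZA·cos(90°) = 100 + 49 - 0 = 149
  RA = √149

Step 5: From ZR = 10, ZU = 8, RU = 6, by the inverse law of cosines:
  cos(∠RZU) = (ZR² + ZU² - RU²) / (2·ZR·ZU)
  ∠RZU = 36.87°

Step 6: From UR = 6, UZ = 8, RZ = 10, by the inverse law of cosines:
  cos(∠RUZ) = (UR² + UZ² - RZ²) / (2·UR·UZ)
  ∠RUZ = 90°

Step 7: From RU = 6, RZ = 10, UZ = 8, by the inverse law of cosines:
  cos(∠URZ) = (RU² + RZ² - UZ²) / (2·RU·RZ)
  ∠URZ = 53.13°

Step 8: From ZA = 7, ZS = 19.38, AS = 13, by the inverse law of cosines:
  cos(∠AZS) = (ZA² + ZS² - AS²) / (2·ZA·ZS)
  ∠AZS = 19.6°

Step 9: From ZU = 8, ZW = 4·√5, UW = 4, by the inverse law of cosines:
  cos(∠UZW) = (ZU² + ZW² - UW²) / (2·ZU·ZW)
  ∠UZW = 26.57°

Step 10: From UV = √97, UZ = 8, VZ = 11, by the inverse law of cosines:
  cos(∠VUZ) = (UV² + UZ² - VZ²) / (2·UV·UZ)
  ∠VUZ = 75.3°

Step 11: From RA = √149, RZ = 10, AZ = 7, by the inverse law of cosines:
  cos(∠ARZ) = (RA² + RZ² - AZ²) / (2·RA·RZ)
  ∠ARZ = 34.99°

Step 12: From WU = 4, WZ = 4·√5, UZ = 8, by the inverse law of cosines:
  cos(∠UWZ) = (WU² + WZ² - UZ²) / (2·WU·WZ)
  ∠UWZ = 63.43°

Step 13: From AR = √149, AZ = 7, RZ = 10, by the inverse law of cosines:
  cos(∠RAZ) = (AR² + AZ² - RZ²) / (2·AR·AZ)
  ∠RAZ = 55.01°

Step 14: From VU = √97, VZ = 11, UZ = 8, by the inverse law of cosines:
  cos(∠UVZ) = (VU² + VZ² - UZ²) / (2·VU·VZ)
  ∠UVZ = 44.7°

Step 15: From SA = 13, SZ = 19.38, AZ = 7, by the inverse law of cosines:
  cos(∠ASZ) = (SA² + SZ² - AZ²) / (2·SA·SZ)
  ∠ASZ = 10.4°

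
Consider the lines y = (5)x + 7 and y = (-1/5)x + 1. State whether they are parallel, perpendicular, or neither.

Slope of line 1: m1 = 5
Slope of line 2: m2 = -1/5
m1 * m2 = -1, so perpendicular.

Perpendicular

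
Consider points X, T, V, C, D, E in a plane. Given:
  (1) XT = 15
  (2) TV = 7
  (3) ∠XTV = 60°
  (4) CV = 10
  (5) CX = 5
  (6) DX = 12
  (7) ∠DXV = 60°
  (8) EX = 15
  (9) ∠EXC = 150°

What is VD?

Step 1: By the law of cosines on triangle XTV: XV² = 15² + 7² − 2·15·7·cos(60°) = 169, so XV = 13.
Step 2: By the law of cosines on triangle VXD: VD² = 13² + 12² − 2·13·12·cos(60°) = 157, so VD = √157.

Therefore, the length of VD = √157.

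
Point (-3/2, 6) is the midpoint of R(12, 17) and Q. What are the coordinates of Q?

Using the midpoint formula: M = ((x1 + x2)/2, (y1 + y2)/2)
We know M = (-3/2, 6) and R = (12, 17)
For x: -3/2 = (12 + x2)/2, so x2 = 2*-3/2 - 12 = -15
For y: 6 = (17 + y2)/2, so y2 = 2*6 - 17 = -5
Q = (-15, -5)

(-15, -5)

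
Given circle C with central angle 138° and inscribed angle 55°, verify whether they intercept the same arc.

By the inscribed angle theorem, the inscribed angle for a central angle of 138° should be 138° / 2 = 69°.
The given inscribed angle is 55°, which does not equal 69°.
Therefore, no, they do not correspond to the same arc.

No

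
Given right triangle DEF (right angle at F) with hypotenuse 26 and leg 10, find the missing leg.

By the Pythagorean theorem: EF^2 = DE^2 - DF^2
EF^2 = 26^2 - 10^2 = 676 - 100 = 576
EF = sqrt(576) = 24

24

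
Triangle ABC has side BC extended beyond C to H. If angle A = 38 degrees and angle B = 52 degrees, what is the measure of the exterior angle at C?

By the exterior angle theorem, an exterior angle of a triangle equals the sum of the two remote interior angles.
Exterior angle = angle A + angle B
Exterior angle = 38 + 52 = 90 degrees

90 degrees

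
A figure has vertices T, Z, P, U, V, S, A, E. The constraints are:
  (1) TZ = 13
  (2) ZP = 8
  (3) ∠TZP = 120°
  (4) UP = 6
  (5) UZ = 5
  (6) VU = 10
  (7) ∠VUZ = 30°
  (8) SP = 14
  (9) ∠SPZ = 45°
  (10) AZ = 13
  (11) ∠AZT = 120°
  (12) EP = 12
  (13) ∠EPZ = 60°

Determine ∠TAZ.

Step 1: By the law of cosines on triangle AZT: AT² = 13² + 13² − 2·13·13·cos(120°) = 507, so AT = 13·√3.
Step 2: By the inverse law of cosines on triangle TAZ: cos(∠TAZ) = ((13·√3)² + 13² − 13²) / (2·13·√3·13) = 507/585.43 = 0.866, so ∠TAZ = 30°.

Therefore, the measure of angle ∠TAZ = 30°.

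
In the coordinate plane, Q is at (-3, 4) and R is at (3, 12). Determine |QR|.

d = sqrt((6)^2 + (8)^2) = sqrt(100) = 10

10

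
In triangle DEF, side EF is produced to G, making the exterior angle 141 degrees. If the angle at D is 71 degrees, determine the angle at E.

angle E = 141 - 71 = 70 degrees (exterior angle theorem).

70 degrees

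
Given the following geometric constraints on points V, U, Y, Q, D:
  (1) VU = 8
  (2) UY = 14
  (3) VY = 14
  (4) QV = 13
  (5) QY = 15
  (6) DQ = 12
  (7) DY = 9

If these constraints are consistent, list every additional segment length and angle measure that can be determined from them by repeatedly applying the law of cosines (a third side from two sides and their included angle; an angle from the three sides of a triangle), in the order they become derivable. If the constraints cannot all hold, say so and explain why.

The constraints are consistent. Derivable facts, in order:
After 1 step:
- ∠DQY = 36.87°
- ∠DYQ = 53.13°
- ∠QDY = 90°
- ∠QVY = 67.38°
- ∠QYV = 53.13°
- ∠UVY = 73.4°
- ∠UYV = 33.2°
- ∠VQY = 59.49°
- ∠VUY = 73.4°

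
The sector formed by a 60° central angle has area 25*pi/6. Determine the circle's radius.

Sector area A = πr² × θ/360, so r² = 360A / (πθ).
r² = 360 × 25*pi/6 / (π × 60)
r² = 25
r = 5

5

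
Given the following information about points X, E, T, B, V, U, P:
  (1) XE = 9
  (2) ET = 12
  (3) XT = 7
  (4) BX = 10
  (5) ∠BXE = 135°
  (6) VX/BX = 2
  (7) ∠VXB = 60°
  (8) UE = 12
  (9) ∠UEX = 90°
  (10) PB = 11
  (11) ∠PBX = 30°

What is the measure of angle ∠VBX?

From the given relations: VX = 2·BX = 2·10 = 20.
Step 1: By the law of cosines on triangle BXV: BV² = 10² + 20² − 2·10·20·cos(60°) = 300, so BV = 10·√3.
Step 2: By the inverse law of cosines on triangle VBX: cos(∠VBX) = ((10·√3)² + 10² − 20²) / (2·10·√3·10) = 0/346.41 = 0, so ∠VBX = 90°.

Therefore, the measure of angle ∠VBX = 90°.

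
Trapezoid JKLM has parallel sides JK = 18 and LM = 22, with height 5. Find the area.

A trapezoid's area equals the midsegment times the height.
The midsegment is (18 + 22) / 2 = 20.
Area = 20 * 5 = 100.

100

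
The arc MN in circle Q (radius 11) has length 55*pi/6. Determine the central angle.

The full circumference is 2πr = 22*pi.
The arc is 55*pi/6 / 22*pi = 5/12 of the full circle.
So the central angle = 5/12 × 360° = 150°.

150°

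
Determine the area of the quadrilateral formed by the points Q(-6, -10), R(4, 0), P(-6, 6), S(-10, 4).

Using the Shoelace formula for a quadrilateral (vertices in order):
Area = (1/2)|sum of (x_i * y_(i+1) - x_(i+1) * y_i)|
Terms: (-6*0 - 4*-10) = 40, (4*6 - -6*0) = 24, (-6*4 - -10*6) = 36, (-10*-10 - -6*4) = 124
Sum = 224
Area = (1/2)(224) = 112

112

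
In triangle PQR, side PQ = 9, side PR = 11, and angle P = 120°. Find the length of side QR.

By the law of cosines: QR^2 = PQ^2 + PR^2 - 2*PQ*PR*cos(P)
QR^2 = 9^2 + 11^2 - 2*9*11*cos(120°)
QR^2 = 81 + 121 - 198*(-1/2)
QR^2 = 301
QR = sqrt(301)

sqrt(301)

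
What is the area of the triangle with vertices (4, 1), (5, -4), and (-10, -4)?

Using the Shoelace formula for a triangle:
Area = (1/2)|x0(y1 - y2) + x1(y2 - y0) + x2(y0 - y1)|
Area = (1/2)|4(-4 - -4) + 5(-4 - 1) + -10(1 - -4)|
Area = (1/2)|0 + -25 + -50|
Area = (1/2)|-75|
Area = (1/2)(75)
Area = 75/2

75/2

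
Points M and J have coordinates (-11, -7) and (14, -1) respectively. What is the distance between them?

d = sqrt((14 - -11)^2 + (-1 - -7)^2)
d = sqrt(25^2 + 6^2)
d = sqrt(625 + 36)
d = sqrt(661)

sqrt(661)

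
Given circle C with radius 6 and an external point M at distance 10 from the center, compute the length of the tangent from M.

tangent = √(d² - r²) = √(10² - 6²) = √(100 - 36) = √64 = 8

8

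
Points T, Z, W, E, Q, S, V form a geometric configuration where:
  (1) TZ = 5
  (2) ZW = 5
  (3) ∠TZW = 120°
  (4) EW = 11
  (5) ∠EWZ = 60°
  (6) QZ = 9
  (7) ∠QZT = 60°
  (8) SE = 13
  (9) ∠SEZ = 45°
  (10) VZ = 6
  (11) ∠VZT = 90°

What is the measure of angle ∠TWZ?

Step 1: By the law of cosines on triangle WZT: WT² = 5² + 5² − 2·5·5·cos(120°) = 75, so WT = 5·√3.
Step 2: By the inverse law of cosines on triangle TWZ: cos(∠TWZ) = ((5·√3)² + 5² − 5²) / (2·5·√3·5) = 75/86.6 = 0.866, so ∠TWZ = 30°.

Therefore, the measure of angle ∠TWZ = 30°.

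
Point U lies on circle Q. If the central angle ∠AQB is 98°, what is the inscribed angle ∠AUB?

An inscribed angle intercepts an arc from a point on the circle, while the central angle intercepts the same arc from the center.
The inscribed angle is always half the central angle: 98° / 2 = 49°.

49°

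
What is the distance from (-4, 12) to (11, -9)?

d = sqrt((15)^2 + (-21)^2) = sqrt(666) = 3*sqrt(74)

3*sqrt(74)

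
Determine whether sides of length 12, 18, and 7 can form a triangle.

Sort the sides: 7, 12, 18.
It suffices to check that the sum of the two smallest exceeds the largest:
7 + 12 = 19 > 18. ✓
Yes, a valid triangle can be formed.

Yes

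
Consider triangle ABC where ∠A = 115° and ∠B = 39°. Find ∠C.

By the triangle angle sum property, the three interior angles of any triangle add up to 180°.
We know angle A = 115° and angle B = 39°, so their sum is 154°.
Therefore angle C = 180° - 154° = 26°.

26 degrees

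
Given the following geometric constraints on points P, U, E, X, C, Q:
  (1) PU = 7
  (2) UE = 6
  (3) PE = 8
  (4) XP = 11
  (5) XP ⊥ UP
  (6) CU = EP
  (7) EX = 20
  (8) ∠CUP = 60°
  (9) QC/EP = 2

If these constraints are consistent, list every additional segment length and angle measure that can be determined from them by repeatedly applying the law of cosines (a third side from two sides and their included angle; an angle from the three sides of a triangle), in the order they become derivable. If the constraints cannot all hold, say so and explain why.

These constraints are not satisfiable: by the triangle inequality in triangle PEX, (3) PE = 8 and (4) XP = 11 force EX ≤ 8 + 11 = 19, but (7) says EX = 20. No planar figure meets all of them, so nothing further can be derived.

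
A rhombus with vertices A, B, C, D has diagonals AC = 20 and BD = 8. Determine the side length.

Half-diagonals are 10 and 4. side = sqrt(10^2 + 4^2) = sqrt(116) = 2*sqrt(29)

2*sqrt(29)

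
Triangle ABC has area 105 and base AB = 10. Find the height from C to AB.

Area = (1/2) * base * height
height = 2 * Area / base
height = 2 * 105 / 10
height = 210 / 10
height = 21

21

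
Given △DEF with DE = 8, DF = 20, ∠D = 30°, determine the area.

Area = (1/2) * DE * DF * sin(D)
Area = (1/2) * 8 * 20 * sin(30°)
Area = (1/2) * 8 * 20 * 1/2
Area = 40

40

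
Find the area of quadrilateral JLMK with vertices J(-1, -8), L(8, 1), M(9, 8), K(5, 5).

Shoelace: sum of cross terms = 88, Area = (1/2)|88| = 44

44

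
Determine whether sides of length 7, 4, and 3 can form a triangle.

The longest side is 7. The other two sides sum to 3 + 4 = 7.
Since 7 ≤ 7, the two shorter sides cannot reach around to close the triangle.

No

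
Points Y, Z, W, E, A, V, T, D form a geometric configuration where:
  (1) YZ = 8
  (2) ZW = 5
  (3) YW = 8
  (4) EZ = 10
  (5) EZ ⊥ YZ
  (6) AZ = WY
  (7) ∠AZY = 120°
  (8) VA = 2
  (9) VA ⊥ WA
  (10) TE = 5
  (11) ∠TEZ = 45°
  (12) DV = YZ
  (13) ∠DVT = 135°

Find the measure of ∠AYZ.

From the given relations: AZ = WY = 8.
Step 1: By the law of cosines on triangle YZA: YA² = 8² + 8² − 2·8·8·cos(120°) = 192, so YA = 8·√3.
Step 2: By the inverse law of cosines on triangle AYZ: cos(∠AYZ) = ((8·√3)² + 8² − 8²) / (2·8·√3·8) = 192/221.7 = 0.866, so ∠AYZ = 30°.

Therefore, the measure of angle ∠AYZ = 30°.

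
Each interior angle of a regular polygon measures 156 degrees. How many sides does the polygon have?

The exterior angle is the supplement of the interior angle: 180 - 156 = 24 degrees.
Since the exterior angles of any convex polygon sum to 360 degrees, the number of sides is 360 / 24 = 15.

15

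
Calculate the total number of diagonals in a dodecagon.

Total line segments between 12 vertices = C(12,2) = 66.
Subtract the 12 sides: 66 - 12 = 54 diagonals.

54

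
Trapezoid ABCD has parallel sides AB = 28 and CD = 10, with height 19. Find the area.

Area of a trapezoid = (base1 + base2) * height / 2
Area = (28 + 10) * 19 / 2
Area = 38 * 19 / 2
Area = 722 / 2
Area = 361

361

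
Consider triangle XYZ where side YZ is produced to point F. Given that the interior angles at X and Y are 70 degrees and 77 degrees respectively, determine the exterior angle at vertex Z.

Exterior angle = 70 + 77 = 147 degrees (exterior angle theorem).

147 degrees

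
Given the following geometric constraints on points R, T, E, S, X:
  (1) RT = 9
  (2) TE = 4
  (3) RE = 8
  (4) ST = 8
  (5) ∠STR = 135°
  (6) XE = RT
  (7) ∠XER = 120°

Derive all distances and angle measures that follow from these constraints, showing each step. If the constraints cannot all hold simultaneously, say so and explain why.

The constraints are consistent.

From the given relations:
  XE = RT = 9

Step 1: From RT = 9, TS = 8, and ∠RTS = 135°, by the law of cosines:
  RS² = RT² + TS² - 2·RT·TS·cos(135°) = 81 + 64 + 101.8 = 246.8
  RS ≈ 15.71

Step 2: From RE = 8, EX = 9, and ∠REX = 120°, by the law of cosines:
  RX² = RE² + EX² - 2·RE·EX·cos(120°) = 64 + 81 + 72 = 217
  RX ≈ 14.73

Step 3: From RE = 8, RT = 9, ET = 4, by the inverse law of cosines:
  cos(∠ERT) = (RE² + RT² - ET²) / (2·RE·RT)
  ∠ERT = 26.38°

Step 4: From TE = 4, TR = 9, ER = 8, by the inverse law of cosines:
  cos(∠ETR) = (TE² + TR² - ER²) / (2·TE·TR)
  ∠ETR = 62.72°

Step 5: From ER = 8, ET = 4, RT = 9, by the inverse law of cosines:
  cos(∠RET) = (ER² + ET² - RT²) / (2·ER·ET)
  ∠RET = 90.9°

Step 6: From RE = 8, RX = 14.73, EX = 9, by the inverse law of cosines:
  cos(∠ERX) = (RE² + RX² - EX²) / (2·RE·RX)
  ∠ERX = 31.95°

Step 7: From RS = 15.71, RT = 9, ST = 8, by the inverse law of cosines:
  cos(∠SRT) = (RS² + RT² - ST²) / (2·RS·RT)
  ∠SRT = 21.1°

Step 8: From SR = 15.71, ST = 8, RT = 9, by the inverse law of cosines:
  cos(∠RST) = (SR² + ST² - RT²) / (2·SR·ST)
  ∠RST = 23.9°

Step 9: From XE = 9, XR = 14.73, ER = 8, by the inverse law of cosines:
  cos(∠EXR) = (XE² + XR² - ER²) / (2·XE·XR)
  ∠EXR = 28.05°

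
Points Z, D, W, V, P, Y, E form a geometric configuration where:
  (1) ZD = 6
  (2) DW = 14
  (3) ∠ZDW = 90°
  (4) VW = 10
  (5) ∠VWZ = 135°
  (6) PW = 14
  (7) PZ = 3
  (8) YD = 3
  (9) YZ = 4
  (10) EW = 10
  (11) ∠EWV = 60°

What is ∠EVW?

Step 1: By the law of cosines on triangle VWE: VE² = 10² + 10² − 2·10·10·cos(60°) = 100, so VE = 10.
Step 2: By the inverse law of cosines on triangle EVW: cos(∠EVW) = (10² + 10² − 10²) / (2·10·10) = 100/200 = 0.5, so ∠EVW = 60°.

Therefore, the measure of angle ∠EVW = 60°.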